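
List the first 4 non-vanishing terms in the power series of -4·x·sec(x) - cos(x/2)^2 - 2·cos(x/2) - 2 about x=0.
-2·x^3 + x^2/2 - 4·x - 5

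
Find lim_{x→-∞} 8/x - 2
Evaluate the dominant behaviour as x → -∞; each term tends to a finite value or vanishes.
Limit = -2.

Final answer: -2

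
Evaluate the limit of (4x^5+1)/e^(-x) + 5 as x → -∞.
The quotient is an ∞/∞ indeterminate form as x → -∞.
Compare growth rates of the dominant terms (exponentials ≫ polynomials ≫ logarithms), or apply L'Hôpital's rule; the quotient → 0.
Adding the constant: 0 + 5 = 5. Limit = 5.

Final answer: 5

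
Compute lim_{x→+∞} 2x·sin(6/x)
As x → +∞: let u = 6/x → 0⁺; then 2·x·sin(6/x) = 2·6·sin(u)/u → 2·6·1 = 12.
Limit = 12.

Final answer: 12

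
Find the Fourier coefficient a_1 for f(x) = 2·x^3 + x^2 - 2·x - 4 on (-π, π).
a_1 = (1/π) ∫_{-π}^{π} f(x)·cos(1x) dx.
Evaluate the integral (use parity and integration by parts as needed): a_1 = -4.

Final answer: -4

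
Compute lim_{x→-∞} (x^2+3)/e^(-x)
This is an ∞/∞ indeterminate form as x → -∞.
Compare growth rates of the dominant terms (exponentials ≫ polynomials ≫ logarithms), or apply L'Hôpital's rule; the quotient → 0.
Limit = 0.

Final answer: 0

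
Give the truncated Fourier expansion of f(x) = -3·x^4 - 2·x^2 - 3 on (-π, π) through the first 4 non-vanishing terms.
(-136 + 24·π^2)·cos(x) + (7 - 6·π^2)·cos(2·x) + (-8/9 + 8·π^2/3)·cos(3·x) - 3·π^4/5 - 2·π^2/3 - 3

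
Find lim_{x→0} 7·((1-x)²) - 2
Direct substitution at x = 0 gives 5.

Final answer: 5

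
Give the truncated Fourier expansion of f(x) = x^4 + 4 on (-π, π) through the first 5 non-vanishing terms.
(48 - 8·π^2)·cos(x) + (-3 + 2·π^2)·cos(2·x) + (16/27 - 8·π^2/9)·cos(3·x) + (-3/16 + π^2/2)·cos(4·x) + 4 + π^4/5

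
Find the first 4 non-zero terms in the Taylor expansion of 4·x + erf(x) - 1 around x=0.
x^5/(5·√(π)) - 2·x^3/(3·√(π)) + x·(2/√(π) + 4) - 1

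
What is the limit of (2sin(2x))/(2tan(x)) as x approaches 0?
Both numerator and denominator → 0 as x → 0; this is a 0/0 indeterminate form.
Expand each to leading order near x = 0: numerator ~ 4·x, denominator ~ 2·x.
The limit of the ratio is 2.

Final answer: 2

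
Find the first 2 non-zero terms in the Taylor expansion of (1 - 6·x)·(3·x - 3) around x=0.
21·x - 3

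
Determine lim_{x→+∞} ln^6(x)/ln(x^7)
This is an ∞/∞ indeterminate form as x → +∞.
Write ln(x^7) = 7·ln(x), reducing the quotient to ln^5(x)/7 → ∞.
Limit = ∞.

Final answer: ∞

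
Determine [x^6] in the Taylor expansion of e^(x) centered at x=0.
Expand to order 6: e^(x) = x^6/720 + x^5/120 + x^4/24 + x^3/6 + x^2/2 + x + 1 + O(x^7).
The coefficient of x^6 is 1/720.

Final answer: 1/720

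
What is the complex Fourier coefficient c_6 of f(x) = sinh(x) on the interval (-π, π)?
Compute the real Fourier coefficients first: a_6 = 0, b_6 = -12·sinh(π)/(37·π).
Then c_6 = (a_6 − i·b_6)/2 = 6·i·sinh(π)/(37·π).

Final answer: 6·i·sinh(π)/(37·π)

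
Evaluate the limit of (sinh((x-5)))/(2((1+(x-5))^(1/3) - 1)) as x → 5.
Both numerator and denominator → 0 as x → 5; this is a 0/0 indeterminate form.
Expand each to leading order near x = 5: numerator ~ (x - 5), denominator ~ 2·(x - 5)/3.
The limit of the ratio is 3/2.

Final answer: 3/2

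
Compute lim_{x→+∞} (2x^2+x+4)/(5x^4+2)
This is an ∞/∞ indeterminate form as x → +∞.
Divide numerator and denominator by x^4 and let the lower-order terms vanish; the numerator's degree 2 is below the denominator's degree 4, so the quotient → 0.
Limit = 0.

Final answer: 0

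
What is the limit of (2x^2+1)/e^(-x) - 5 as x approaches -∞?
The quotient is an ∞/∞ indeterminate form as x → -∞.
Compare growth rates of the dominant terms (exponentials ≫ polynomials ≫ logarithms), or apply L'Hôpital's rule; the quotient → 0.
Adding the constant: 0 - 5 = -5. Limit = -5.

Final answer: -5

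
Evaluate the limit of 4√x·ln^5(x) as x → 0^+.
This is a 0·∞ indeterminate form at x → 0⁺.
Rewrite the product as 4·ln^5(x) / x^(-1/2) and apply L'Hôpital, or use the standard hierarchy x^(-1/2) ≫ |ln x|^5 as x → 0⁺.
The indeterminate product → 0, so the limit = 0.

Final answer: 0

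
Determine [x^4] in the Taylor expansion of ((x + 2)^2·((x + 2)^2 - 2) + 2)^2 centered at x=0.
Expand to order 4: ((x + 2)^2·((x + 2)^2 - 2) + 2)^2 = 888·x^4 + 1216·x^3 + 1016·x^2 + 480·x + 100 + O(x^5).
The coefficient of x^4 is 888.

Final answer: 888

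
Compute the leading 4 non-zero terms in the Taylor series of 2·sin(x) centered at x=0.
-x^7/2520 + x^5/60 - x^3/3 + 2·x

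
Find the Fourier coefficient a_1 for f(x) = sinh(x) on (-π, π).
a_1 = (1/π) ∫_{-π}^{π} f(x)·cos(1x) dx.
Evaluate the integral (use parity and integration by parts as needed): a_1 = 0.

Final answer: 0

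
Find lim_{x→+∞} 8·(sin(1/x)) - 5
Evaluate the dominant behaviour as x → +∞; each term tends to a finite value or vanishes.
Limit = -5.

Final answer: -5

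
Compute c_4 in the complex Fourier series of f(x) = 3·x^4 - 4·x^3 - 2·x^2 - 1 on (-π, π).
Compute the real Fourier coefficients first: a_4 = -17/16 + 3·π^2/2, b_4 = -3/4 + 2·π^2.
Then c_4 = (a_4 − i·b_4)/2 = -17/32 + 3·π^2/4 - i·π^2 + 3·i/8.

Final answer: -17/32 + 3·π^2/4 - i·π^2 + 3·i/8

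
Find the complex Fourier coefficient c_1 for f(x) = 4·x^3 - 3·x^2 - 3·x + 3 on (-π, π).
Compute the real Fourier coefficients first: a_1 = 12, b_1 = -54 + 8·π^2.
Then c_1 = (a_1 − i·b_1)/2 = 6 - 4·i·π^2 + 27·i.

Final answer: 6 - 4·i·π^2 + 27·i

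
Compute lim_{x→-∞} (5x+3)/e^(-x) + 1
The quotient is an ∞/∞ indeterminate form as x → -∞.
Compare growth rates of the dominant terms (exponentials ≫ polynomials ≫ logarithms), or apply L'Hôpital's rule; the quotient → 0.
Adding the constant: 0 + 1 = 1. Limit = 1.

Final answer: 1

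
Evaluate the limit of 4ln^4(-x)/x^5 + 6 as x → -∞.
The quotient is an ∞/∞ indeterminate form as x → -∞.
Compare growth rates of the dominant terms (exponentials ≫ polynomials ≫ logarithms), or apply L'Hôpital's rule; the quotient → 0.
Adding the constant: 0 + 6 = 6. Limit = 6.

Final answer: 6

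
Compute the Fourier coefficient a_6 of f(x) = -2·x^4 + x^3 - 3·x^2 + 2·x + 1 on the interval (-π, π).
a_6 = (1/π) ∫_{-π}^{π} f(x)·cos(6x) dx.
Evaluate the integral (use parity and integration by parts as needed): a_6 = -4·π^2/9 - 7/27.

Final answer: -4·π^2/9 - 7/27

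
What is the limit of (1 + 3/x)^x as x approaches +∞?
As x → +∞: this is the defining limit (1 + 3/x)^x → e^3.
Limit = e^(3).

Final answer: e^(3)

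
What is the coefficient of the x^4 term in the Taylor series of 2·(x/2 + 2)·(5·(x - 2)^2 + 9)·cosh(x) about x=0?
Expand to order 4: 2·(x/2 + 2)·(5·(x - 2)^2 + 9)·cosh(x) = 29·x^4/6 - 41·x^3/2 + 58·x^2 - 51·x + 116 + O(x^5).
The coefficient of x^4 is 29/6.

Final answer: 29/6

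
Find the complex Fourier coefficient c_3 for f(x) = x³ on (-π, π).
Compute the real Fourier coefficients first: a_3 = 0, b_3 = -4/9 + 2·π^2/3.
Then c_3 = (a_3 − i·b_3)/2 = -i·π^2/3 + 2·i/9.

Final answer: -i·π^2/3 + 2·i/9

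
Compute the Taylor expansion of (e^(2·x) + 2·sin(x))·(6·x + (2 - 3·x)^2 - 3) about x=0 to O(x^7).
79·x^6/18 + 317·x^5/60 + 38·x^4/3 + 25·x^3 - 13·x^2 - 2·x + 1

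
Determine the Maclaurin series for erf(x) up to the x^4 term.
-2·x^3/(3·√(π)) + 2·x/√(π)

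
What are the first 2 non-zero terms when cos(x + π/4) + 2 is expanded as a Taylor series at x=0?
-√(2)·x/2 + √(2)/2 + 2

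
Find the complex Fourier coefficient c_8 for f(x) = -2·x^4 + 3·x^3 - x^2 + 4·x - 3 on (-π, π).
Compute the real Fourier coefficients first: a_8 = -π^2/4 - 5/128, b_8 = -3·π^2/4 - 119/128.
Then c_8 = (a_8 − i·b_8)/2 = -π^2/8 - 5/256 + 119·i/256 + 3·i·π^2/8.

Final answer: -π^2/8 - 5/256 + 119·i/256 + 3·i·π^2/8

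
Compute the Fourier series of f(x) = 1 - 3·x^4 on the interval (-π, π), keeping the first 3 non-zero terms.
(-144 + 24·π^2)·cos(x) + (9 - 6·π^2)·cos(2·x) - 3·π^4/5 + 1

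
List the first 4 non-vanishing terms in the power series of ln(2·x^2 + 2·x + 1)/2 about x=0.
-4·x^5/5 + x^4 - 2·x^3/3 + x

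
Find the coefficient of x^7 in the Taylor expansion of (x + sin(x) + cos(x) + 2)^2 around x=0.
Expand to order 7: (x + sin(x) + cos(x) + 2)^2 = -73·x^7/2520 + x^6/90 + 23·x^5/60 - x^4/6 - 3·x^3 + x^2 + 12·x + 9 + O(x^8).
The coefficient of x^7 is -73/2520.

Final answer: -73/2520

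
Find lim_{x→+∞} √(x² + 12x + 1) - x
This is an ∞ − ∞ indeterminate form.
Multiply and divide by the conjugate √(x²+12x + 1) + x; the x² terms cancel, leaving (12x + 1)/(√(x²+12x + 1)+x) → 12/2 = 6.
Limit = 6.

Final answer: 6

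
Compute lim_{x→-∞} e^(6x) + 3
Evaluate the dominant behaviour as x → -∞; each term tends to a finite value or vanishes.
Limit = 3.

Final answer: 3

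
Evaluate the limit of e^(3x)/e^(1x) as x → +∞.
This is an ∞/∞ indeterminate form as x → +∞.
Rewrite e^(3x)/e^(1x) = e^((3−1)x) = e^(2x); the exponent coefficient is 2 > 0 so e^(2x) → ∞.
Limit = ∞.

Final answer: ∞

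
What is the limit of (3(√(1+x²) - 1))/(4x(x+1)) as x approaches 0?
Both numerator and denominator → 0 as x → 0; this is a 0/0 indeterminate form.
Expand each to leading order near x = 0: numerator ~ 3·x^2/2, denominator ~ 4·x.
The limit of the ratio is 0.

Final answer: 0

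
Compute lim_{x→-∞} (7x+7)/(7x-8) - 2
Evaluate the dominant behaviour as x → -∞; each term tends to a finite value or vanishes.
Limit = -1.

Final answer: -1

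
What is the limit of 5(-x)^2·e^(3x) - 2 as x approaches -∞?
The product is a 0·∞ indeterminate form at x → -∞.
Rewrite the product as 5(-x)^2 / e^(-3x) (an ∞/∞ form) and apply L'Hôpital, or use the standard hierarchy e^(3|x|) ≫ |(-x)^2| as x → -∞.
The indeterminate product → 0, so the limit = -2.

Final answer: -2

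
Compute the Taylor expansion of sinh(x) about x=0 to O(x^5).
x^3/6 + x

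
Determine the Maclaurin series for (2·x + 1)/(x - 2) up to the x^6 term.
-5·x^6/128 - 5·x^5/64 - 5·x^4/32 - 5·x^3/16 - 5·x^2/8 - 5·x/4 - 1/2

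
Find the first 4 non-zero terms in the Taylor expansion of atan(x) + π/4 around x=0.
x^5/5 - x^3/3 + x + π/4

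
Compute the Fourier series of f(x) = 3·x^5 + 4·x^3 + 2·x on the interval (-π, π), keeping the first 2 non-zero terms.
(-112·π^2 + 6·π^4 + 676)·sin(x) + (-3·π^4 - 37/2 + 11·π^2)·sin(2·x)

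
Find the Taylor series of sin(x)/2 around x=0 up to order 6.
x^5/240 - x^3/12 + x/2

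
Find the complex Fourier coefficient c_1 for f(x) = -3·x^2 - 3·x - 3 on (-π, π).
Compute the real Fourier coefficients first: a_1 = 12, b_1 = -6.
Then c_1 = (a_1 − i·b_1)/2 = 6 + 3·i.

Final answer: 6 + 3·i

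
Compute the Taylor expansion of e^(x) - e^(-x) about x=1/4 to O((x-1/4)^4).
(-1 + e^(1/2))·e^(-1/4) + (1 + e^(1/2))·e^(-1/4)·(x - 1/4) + (-1 + e^(1/2))·e^(-1/4)·(x - 1/4)^2/2 + (1 + e^(1/2))·e^(-1/4)·(x - 1/4)^3/6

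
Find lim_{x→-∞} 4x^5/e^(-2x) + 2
The quotient is an ∞/∞ indeterminate form as x → -∞.
Compare growth rates of the dominant terms (exponentials ≫ polynomials ≫ logarithms), or apply L'Hôpital's rule; the quotient → 0.
Adding the constant: 0 + 2 = 2. Limit = 2.

Final answer: 2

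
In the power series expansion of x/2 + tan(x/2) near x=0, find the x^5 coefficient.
Expand to order 5: x/2 + tan(x/2) = x^5/240 + x^3/24 + x + O(x^6).
The coefficient of x^5 is 1/240.

Final answer: 1/240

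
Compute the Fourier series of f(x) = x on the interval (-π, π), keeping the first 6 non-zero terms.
2·sin(x) - sin(2·x) + 2·sin(3·x)/3 - sin(4·x)/2 + 2·sin(5·x)/5 - sin(6·x)/3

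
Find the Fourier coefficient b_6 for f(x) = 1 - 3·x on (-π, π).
b_6 = (1/π) ∫_{-π}^{π} f(x)·sin(6x) dx.
Evaluate the integral (use parity and integration by parts as needed): b_6 = 1.

Final answer: 1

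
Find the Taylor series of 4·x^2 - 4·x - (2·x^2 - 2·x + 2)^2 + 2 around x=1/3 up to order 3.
-106/81 + 20·(x - 1/3)/27 - 8·(x - 1/3)^2/3 + 8·(x - 1/3)^3/3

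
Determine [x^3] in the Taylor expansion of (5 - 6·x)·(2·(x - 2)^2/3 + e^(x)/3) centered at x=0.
Expand to order 3: (5 - 6·x)·(2·(x - 2)^2/3 + e^(x)/3) = -85·x^3/18 + 109·x^2/6 - 89·x/3 + 15 + O(x^4).
The coefficient of x^3 is -85/18.

Final answer: -85/18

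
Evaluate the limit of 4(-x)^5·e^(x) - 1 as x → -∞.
The product is a 0·∞ indeterminate form at x → -∞.
Rewrite the product as 4(-x)^5 / e^(-x) (an ∞/∞ form) and apply L'Hôpital, or use the standard hierarchy e^(|x|) ≫ |(-x)^5| as x → -∞.
The indeterminate product → 0, so the limit = -1.

Final answer: -1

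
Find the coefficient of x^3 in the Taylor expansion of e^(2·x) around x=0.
Expand to order 3: e^(2·x) = 4·x^3/3 + 2·x^2 + 2·x + 1 + O(x^4).
The coefficient of x^3 is 4/3.

Final answer: 4/3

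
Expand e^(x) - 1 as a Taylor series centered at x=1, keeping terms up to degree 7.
-1 + e + e·(x - 1) + e·(x - 1)^2/2 + e·(x - 1)^3/6 + e·(x - 1)^4/24 + e·(x - 1)^5/120 + e·(x - 1)^6/720 + e·(x - 1)^7/5040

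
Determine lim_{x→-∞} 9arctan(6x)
Evaluate the dominant behaviour as x → -∞; each term tends to a finite value or vanishes.
Limit = -9·π/2.

Final answer: -9·π/2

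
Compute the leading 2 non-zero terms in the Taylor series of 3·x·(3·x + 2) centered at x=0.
9·x^2 + 6·x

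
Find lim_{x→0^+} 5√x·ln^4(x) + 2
The product is a 0·∞ indeterminate form at x → 0⁺.
Rewrite the product as 5·ln^4(x) / x^(-1/2) and apply L'Hôpital, or use the standard hierarchy x^(-1/2) ≫ |ln x|^4 as x → 0⁺.
The indeterminate product → 0, so the limit = 2.

Final answer: 2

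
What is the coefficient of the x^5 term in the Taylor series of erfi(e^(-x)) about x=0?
Expand to order 5: erfi(e^(-x)) = -457·e·x^5/(60·√(π)) + 71·e·x^4/(12·√(π)) - 13·e·x^3/(3·√(π)) + 3·e·x^2/√(π) - 2·e·x/√(π) + erfi(1) + O(x^6).
The coefficient of x^5 is -457·e/(60·√(π)).

Final answer: -457·e/(60·√(π))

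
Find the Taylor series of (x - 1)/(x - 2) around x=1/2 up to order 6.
1/3 - 4·(x - 1/2)/9 - 8·(x - 1/2)^2/27 - 16·(x - 1/2)^3/81 - 32·(x - 1/2)^4/243 - 64·(x - 1/2)^5/729 - 128·(x - 1/2)^6/2187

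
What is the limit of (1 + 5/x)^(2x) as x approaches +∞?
As x → +∞: write (1 + 5/x)^(2x) = ((1 + 5/x)^x)^2 → (e^5)^2 = e^10.
Limit = e^(10).

Final answer: e^(10)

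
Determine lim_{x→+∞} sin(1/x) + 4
Evaluate the dominant behaviour as x → +∞; each term tends to a finite value or vanishes.
Limit = 4.

Final answer: 4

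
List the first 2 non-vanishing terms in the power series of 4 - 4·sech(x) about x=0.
-5·x^4/6 + 2·x^2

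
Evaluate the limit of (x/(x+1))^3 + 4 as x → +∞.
As x → +∞: x/(x+1) = 1/(1 + 1/x) → 1, and the 3rd power of a limit-1 base also → 1; with the additive constant, 1 + 4 = 5.
Limit = 5.

Final answer: 5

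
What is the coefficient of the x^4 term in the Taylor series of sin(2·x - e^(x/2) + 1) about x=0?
Expand to order 4: sin(2·x - e^(x/2) + 1) = 53·x^4/384 - 7·x^3/12 - x^2/8 + 3·x/2 + O(x^5).
The coefficient of x^4 is 53/384.

Final answer: 53/384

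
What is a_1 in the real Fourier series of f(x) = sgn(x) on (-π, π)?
a_1 = (1/π) ∫_{-π}^{π} f(x)·cos(1x) dx.
Evaluate the integral (use parity and integration by parts as needed): a_1 = 0.

Final answer: 0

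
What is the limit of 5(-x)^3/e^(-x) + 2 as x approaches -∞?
The quotient is an ∞/∞ indeterminate form as x → -∞.
Compare growth rates of the dominant terms (exponentials ≫ polynomials ≫ logarithms), or apply L'Hôpital's rule; the quotient → 0.
Adding the constant: 0 + 2 = 2. Limit = 2.

Final answer: 2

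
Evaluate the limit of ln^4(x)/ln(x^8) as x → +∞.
This is an ∞/∞ indeterminate form as x → +∞.
Write ln(x^8) = 8·ln(x), reducing the quotient to ln^3(x)/8 → ∞.
Limit = ∞.

Final answer: ∞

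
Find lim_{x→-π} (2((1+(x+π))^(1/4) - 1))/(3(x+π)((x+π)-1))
Both numerator and denominator → 0 as x → -π; this is a 0/0 indeterminate form.
Expand each to leading order near x = -π: numerator ~ (x + π)/2, denominator ~ -3·(x + π).
The limit of the ratio is -1/6.

Final answer: -1/6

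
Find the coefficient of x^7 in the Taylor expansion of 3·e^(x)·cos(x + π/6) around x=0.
Expand to order 7: 3·e^(x)·cos(x + π/6) = x^7·(1/420 + √(3)/420) + x^6/60 + x^5·(1/20 - √(3)/20) - √(3)·x^4/4 + x^3·(-√(3)/2 - 1/2) - 3·x^2/2 + x·(-3/2 + 3·√(3)/2) + 3·√(3)/2 + O(x^8).
The coefficient of x^7 is 1/420 + √(3)/420.

Final answer: 1/420 + √(3)/420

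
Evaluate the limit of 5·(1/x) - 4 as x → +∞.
Evaluate the dominant behaviour as x → +∞; each term tends to a finite value or vanishes.
Limit = -4.

Final answer: -4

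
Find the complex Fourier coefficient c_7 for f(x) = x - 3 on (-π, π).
Compute the real Fourier coefficients first: a_7 = 0, b_7 = 2/7.
Then c_7 = (a_7 − i·b_7)/2 = -i/7.

Final answer: -i/7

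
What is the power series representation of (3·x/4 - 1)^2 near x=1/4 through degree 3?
169/256 - 39·(x - 1/4)/32 + 9·(x - 1/4)^2/16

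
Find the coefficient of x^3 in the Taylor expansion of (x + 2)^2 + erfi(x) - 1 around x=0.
Expand to order 3: (x + 2)^2 + erfi(x) - 1 = 2·x^3/(3·√(π)) + x^2 + x·(2/√(π) + 4) + 3 + O(x^4).
The coefficient of x^3 is 2/(3·√(π)).

Final answer: 2/(3·√(π))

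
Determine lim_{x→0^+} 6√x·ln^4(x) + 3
The product is a 0·∞ indeterminate form at x → 0⁺.
Rewrite the product as 6·ln^4(x) / x^(-1/2) and apply L'Hôpital, or use the standard hierarchy x^(-1/2) ≫ |ln x|^4 as x → 0⁺.
The indeterminate product → 0, so the limit = 3.

Final answer: 3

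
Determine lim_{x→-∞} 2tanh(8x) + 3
Evaluate the dominant behaviour as x → -∞; each term tends to a finite value or vanishes.
Limit = 1.

Final answer: 1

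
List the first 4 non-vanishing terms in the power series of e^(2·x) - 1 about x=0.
2·x^4/3 + 4·x^3/3 + 2·x^2 + 2·x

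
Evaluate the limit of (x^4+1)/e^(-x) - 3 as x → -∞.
The quotient is an ∞/∞ indeterminate form as x → -∞.
Compare growth rates of the dominant terms (exponentials ≫ polynomials ≫ logarithms), or apply L'Hôpital's rule; the quotient → 0.
Adding the constant: 0 - 3 = -3. Limit = -3.

Final answer: -3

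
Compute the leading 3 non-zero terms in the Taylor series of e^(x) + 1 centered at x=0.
x^2/2 + x + 2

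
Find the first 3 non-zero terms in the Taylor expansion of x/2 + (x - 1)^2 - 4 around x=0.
x^2 - 3·x/2 - 3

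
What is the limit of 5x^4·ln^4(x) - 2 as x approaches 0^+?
The product is a 0·∞ indeterminate form at x → 0⁺.
Rewrite the product as 5·ln^4(x) / x^(-4) and apply L'Hôpital, or use the standard hierarchy x^(-4) ≫ |ln x|^4 as x → 0⁺.
The indeterminate product → 0, so the limit = -2.

Final answer: -2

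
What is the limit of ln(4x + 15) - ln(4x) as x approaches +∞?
This is an ∞ − ∞ indeterminate form.
Combine the logarithms: ln(4x+15) − ln(4x) = ln((4x+15)/(4x)) = ln(1 + 15/(4x)) → ln(1) = 0.
Limit = 0.

Final answer: 0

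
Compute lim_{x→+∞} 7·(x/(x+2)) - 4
Evaluate the dominant behaviour as x → +∞; each term tends to a finite value or vanishes.
Limit = 3.

Final answer: 3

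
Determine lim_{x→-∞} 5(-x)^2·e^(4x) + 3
The product is a 0·∞ indeterminate form at x → -∞.
Rewrite the product as 5(-x)^2 / e^(-4x) (an ∞/∞ form) and apply L'Hôpital, or use the standard hierarchy e^(4|x|) ≫ |(-x)^2| as x → -∞.
The indeterminate product → 0, so the limit = 3.

Final answer: 3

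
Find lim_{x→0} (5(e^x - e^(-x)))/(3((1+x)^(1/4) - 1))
Both numerator and denominator → 0 as x → 0; this is a 0/0 indeterminate form.
Expand each to leading order near x = 0: numerator ~ 10·x, denominator ~ 3·x/4.
The limit of the ratio is 40/3.

Final answer: 40/3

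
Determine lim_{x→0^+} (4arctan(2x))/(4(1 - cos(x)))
Both numerator and denominator → 0 as x → 0^+; this is a 0/0 indeterminate form.
Expand each to leading order near x = 0: numerator ~ 8·x, denominator ~ 2·x^2.
The limit of the ratio is ∞.

Final answer: ∞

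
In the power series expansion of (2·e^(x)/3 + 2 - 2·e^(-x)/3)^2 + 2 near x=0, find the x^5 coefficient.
Expand to order 5: (2·e^(x)/3 + 2 - 2·e^(-x)/3)^2 + 2 = 2·x^5/45 + 16·x^4/27 + 8·x^3/9 + 16·x^2/9 + 16·x/3 + 6 + O(x^6).
The coefficient of x^5 is 2/45.

Final answer: 2/45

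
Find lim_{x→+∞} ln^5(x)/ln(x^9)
This is an ∞/∞ indeterminate form as x → +∞.
Write ln(x^9) = 9·ln(x), reducing the quotient to ln^4(x)/9 → ∞.
Limit = ∞.

Final answer: ∞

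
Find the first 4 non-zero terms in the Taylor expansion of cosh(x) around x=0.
x^6/720 + x^4/24 + x^2/2 + 1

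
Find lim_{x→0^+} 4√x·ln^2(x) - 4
The product is a 0·∞ indeterminate form at x → 0⁺.
Rewrite the product as 4·ln^2(x) / x^(-1/2) and apply L'Hôpital, or use the standard hierarchy x^(-1/2) ≫ |ln x|^2 as x → 0⁺.
The indeterminate product → 0, so the limit = -4.

Final answer: -4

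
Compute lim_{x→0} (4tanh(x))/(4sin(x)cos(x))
Both numerator and denominator → 0 as x → 0; this is a 0/0 indeterminate form.
Expand each to leading order near x = 0: numerator ~ 4·x, denominator ~ 4·x.
The limit of the ratio is 1.

Final answer: 1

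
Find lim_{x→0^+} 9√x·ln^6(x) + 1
The product is a 0·∞ indeterminate form at x → 0⁺.
Rewrite the product as 9·ln^6(x) / x^(-1/2) and apply L'Hôpital, or use the standard hierarchy x^(-1/2) ≫ |ln x|^6 as x → 0⁺.
The indeterminate product → 0, so the limit = 1.

Final answer: 1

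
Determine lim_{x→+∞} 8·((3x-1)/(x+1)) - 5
Evaluate the dominant behaviour as x → +∞; each term tends to a finite value or vanishes.
Limit = 19.

Final answer: 19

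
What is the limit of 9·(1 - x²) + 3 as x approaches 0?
Direct substitution at x = 0 gives 12.

Final answer: 12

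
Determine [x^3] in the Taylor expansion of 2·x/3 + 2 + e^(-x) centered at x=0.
Expand to order 3: 2·x/3 + 2 + e^(-x) = -x^3/6 + x^2/2 - x/3 + 3 + O(x^4).
The coefficient of x^3 is -1/6.

Final answer: -1/6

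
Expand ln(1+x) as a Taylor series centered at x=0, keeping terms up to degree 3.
x^3/3 - x^2/2 + x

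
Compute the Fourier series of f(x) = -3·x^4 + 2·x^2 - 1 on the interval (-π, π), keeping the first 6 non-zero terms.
(-152 + 24·π^2)·cos(x) + (11 - 6·π^2)·cos(2·x) + (-8/3 + 8·π^2/3)·cos(3·x) + (17/16 - 3·π^2/2)·cos(4·x) + (-344/625 + 24·π^2/25)·cos(5·x) - 3·π^4/5 - 1 + 2·π^2/3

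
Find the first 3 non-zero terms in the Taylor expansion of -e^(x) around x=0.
-x^2/2 - x - 1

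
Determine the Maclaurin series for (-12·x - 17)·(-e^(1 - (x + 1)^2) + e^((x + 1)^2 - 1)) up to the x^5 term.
-1366·x^5/15 - 100·x^4 - 208·x^3/3 - 82·x^2 - 68·x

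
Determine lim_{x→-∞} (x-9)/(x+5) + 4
Evaluate the dominant behaviour as x → -∞; each term tends to a finite value or vanishes.
Limit = 5.

Final answer: 5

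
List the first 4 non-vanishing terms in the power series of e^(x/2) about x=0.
x^3/48 + x^2/8 + x/2 + 1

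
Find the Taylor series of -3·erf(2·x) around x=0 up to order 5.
-96·x^5/(5·√(π)) + 16·x^3/√(π) - 12·x/√(π)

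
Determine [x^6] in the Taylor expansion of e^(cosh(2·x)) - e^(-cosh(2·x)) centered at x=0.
Expand to order 6: e^(cosh(2·x)) - e^(-cosh(2·x)) = x^6·(4·e^(-1)/45 + 124·e/45) + x^4·(-4·e^(-1)/3 + 8·e/3) + x^2·(2·e^(-1) + 2·e) - e^(-1) + e + O(x^7).
The coefficient of x^6 is 4·e^(-1)/45 + 124·e/45.

Final answer: 4·e^(-1)/45 + 124·e/45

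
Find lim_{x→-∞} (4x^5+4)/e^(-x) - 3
The quotient is an ∞/∞ indeterminate form as x → -∞.
Compare growth rates of the dominant terms (exponentials ≫ polynomials ≫ logarithms), or apply L'Hôpital's rule; the quotient → 0.
Adding the constant: 0 - 3 = -3. Limit = -3.

Final answer: -3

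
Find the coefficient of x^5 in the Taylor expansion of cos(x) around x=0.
Expand to order 5: cos(x) = x^4/24 - x^2/2 + 1 + O(x^6).
The coefficient of x^5 is 0.

Final answer: 0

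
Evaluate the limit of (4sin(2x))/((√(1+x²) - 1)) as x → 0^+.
Both numerator and denominator → 0 as x → 0^+; this is a 0/0 indeterminate form.
Expand each to leading order near x = 0: numerator ~ 8·x, denominator ~ x^2/2.
The limit of the ratio is ∞.

Final answer: ∞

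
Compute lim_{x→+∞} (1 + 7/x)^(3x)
As x → +∞: write (1 + 7/x)^(3x) = ((1 + 7/x)^x)^3 → (e^7)^3 = e^21.
Limit = e^(21).

Final answer: e^(21)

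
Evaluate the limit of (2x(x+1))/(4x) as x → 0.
Both numerator and denominator → 0 as x → 0; this is a 0/0 indeterminate form.
Expand each to leading order near x = 0: numerator ~ 2·x, denominator ~ 4·x.
The limit of the ratio is 1/2.

Final answer: 1/2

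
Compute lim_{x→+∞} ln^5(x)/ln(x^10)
This is an ∞/∞ indeterminate form as x → +∞.
Write ln(x^10) = 10·ln(x), reducing the quotient to ln^4(x)/10 → ∞.
Limit = ∞.

Final answer: ∞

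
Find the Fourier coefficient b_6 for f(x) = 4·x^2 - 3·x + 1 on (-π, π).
b_6 = (1/π) ∫_{-π}^{π} f(x)·sin(6x) dx.
Evaluate the integral (use parity and integration by parts as needed): b_6 = 1.

Final answer: 1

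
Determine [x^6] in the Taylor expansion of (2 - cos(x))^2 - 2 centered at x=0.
Expand to order 6: (2 - cos(x))^2 - 2 = -7·x^6/180 + x^4/6 + x^2 - 1 + O(x^7).
The coefficient of x^6 is -7/180.

Final answer: -7/180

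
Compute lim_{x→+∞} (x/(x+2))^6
As x → +∞: x/(x+2) = 1/(1 + 2/x) → 1, and the 6th power of a limit-1 base also → 1.
Limit = 1.

Final answer: 1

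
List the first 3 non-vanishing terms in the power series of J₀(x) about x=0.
x^4/64 - x^2/4 + 1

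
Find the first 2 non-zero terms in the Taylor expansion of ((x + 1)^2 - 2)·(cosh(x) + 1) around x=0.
4·x - 2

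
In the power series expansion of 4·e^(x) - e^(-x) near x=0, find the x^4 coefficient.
Expand to order 4: 4·e^(x) - e^(-x) = x^4/8 + 5·x^3/6 + 3·x^2/2 + 5·x + 3 + O(x^5).
The coefficient of x^4 is 1/8.

Final answer: 1/8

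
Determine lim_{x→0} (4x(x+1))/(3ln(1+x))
Both numerator and denominator → 0 as x → 0; this is a 0/0 indeterminate form.
Expand each to leading order near x = 0: numerator ~ 4·x, denominator ~ 3·x.
The limit of the ratio is 4/3.

Final answer: 4/3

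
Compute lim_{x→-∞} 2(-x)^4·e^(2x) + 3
The product is a 0·∞ indeterminate form at x → -∞.
Rewrite the product as 2(-x)^4 / e^(-2x) (an ∞/∞ form) and apply L'Hôpital, or use the standard hierarchy e^(2|x|) ≫ |(-x)^4| as x → -∞.
The indeterminate product → 0, so the limit = 3.

Final answer: 3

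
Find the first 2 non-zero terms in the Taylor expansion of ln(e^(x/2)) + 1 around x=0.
x/2 + 1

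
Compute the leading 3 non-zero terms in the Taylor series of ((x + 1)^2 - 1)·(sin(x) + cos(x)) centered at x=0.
-5·x^4/6 + 3·x^2 + 2·x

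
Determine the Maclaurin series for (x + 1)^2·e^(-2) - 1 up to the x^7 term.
x^2·e^(-2) + 2·x·e^(-2) - 1 + e^(-2)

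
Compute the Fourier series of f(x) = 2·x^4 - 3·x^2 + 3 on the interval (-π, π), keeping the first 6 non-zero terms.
(108 - 16·π^2)·cos(x) + (-9 + 4·π^2)·cos(2·x) + (68/27 - 16·π^2/9)·cos(3·x) + (-9/8 + π^2)·cos(4·x) + (396/625 - 16·π^2/25)·cos(5·x) - π^2 + 3 + 2·π^4/5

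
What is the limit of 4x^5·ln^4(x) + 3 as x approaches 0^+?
The product is a 0·∞ indeterminate form at x → 0⁺.
Rewrite the product as 4·ln^4(x) / x^(-5) and apply L'Hôpital, or use the standard hierarchy x^(-5) ≫ |ln x|^4 as x → 0⁺.
The indeterminate product → 0, so the limit = 3.

Final answer: 3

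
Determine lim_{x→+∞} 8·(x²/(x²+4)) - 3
Evaluate the dominant behaviour as x → +∞; each term tends to a finite value or vanishes.
Limit = 5.

Final answer: 5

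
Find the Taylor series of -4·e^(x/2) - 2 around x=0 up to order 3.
-x^3/12 - x^2/2 - 2·x - 6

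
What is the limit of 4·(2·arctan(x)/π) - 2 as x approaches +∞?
Evaluate the dominant behaviour as x → +∞; each term tends to a finite value or vanishes.
Limit = 2.

Final answer: 2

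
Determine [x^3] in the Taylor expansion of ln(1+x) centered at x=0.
Expand to order 3: ln(1+x) = x^3/3 - x^2/2 + x + O(x^4).
The coefficient of x^3 is 1/3.

Final answer: 1/3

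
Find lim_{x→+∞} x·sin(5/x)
As x → +∞: let u = 5/x → 0⁺; then x·sin(5/x) = 5·sin(u)/u → 5·1 = 5.
Limit = 5.

Final answer: 5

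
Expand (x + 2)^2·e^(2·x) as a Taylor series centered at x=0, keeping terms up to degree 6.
94·x^6/45 + 76·x^5/15 + 10·x^4 + 46·x^3/3 + 17·x^2 + 12·x + 4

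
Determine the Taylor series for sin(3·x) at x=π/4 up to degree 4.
√(2)/2 - 3·√(2)·(x - π/4)/2 - 9·√(2)·(x - π/4)^2/4 + 9·√(2)·(x - π/4)^3/4 + 27·√(2)·(x - π/4)^4/16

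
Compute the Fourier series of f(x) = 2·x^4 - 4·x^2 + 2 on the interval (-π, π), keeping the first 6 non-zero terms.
(112 - 16·π^2)·cos(x) + (-10 + 4·π^2)·cos(2·x) + (80/27 - 16·π^2/9)·cos(3·x) + (-11/8 + π^2)·cos(4·x) + (496/625 - 16·π^2/25)·cos(5·x) - 4·π^2/3 + 2 + 2·π^4/5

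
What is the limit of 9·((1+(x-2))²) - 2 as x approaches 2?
Direct substitution at x = 2 gives 7.

Final answer: 7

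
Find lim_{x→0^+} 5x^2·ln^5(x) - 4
The product is a 0·∞ indeterminate form at x → 0⁺.
Rewrite the product as 5·ln^5(x) / x^(-2) and apply L'Hôpital, or use the standard hierarchy x^(-2) ≫ |ln x|^5 as x → 0⁺.
The indeterminate product → 0, so the limit = -4.

Final answer: -4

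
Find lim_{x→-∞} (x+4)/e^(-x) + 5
The quotient is an ∞/∞ indeterminate form as x → -∞.
Compare growth rates of the dominant terms (exponentials ≫ polynomials ≫ logarithms), or apply L'Hôpital's rule; the quotient → 0.
Adding the constant: 0 + 5 = 5. Limit = 5.

Final answer: 5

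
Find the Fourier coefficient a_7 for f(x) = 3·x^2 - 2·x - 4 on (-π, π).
a_7 = (1/π) ∫_{-π}^{π} f(x)·cos(7x) dx.
Evaluate the integral (use parity and integration by parts as needed): a_7 = -12/49.

Final answer: -12/49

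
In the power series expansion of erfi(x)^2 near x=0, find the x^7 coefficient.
Expand to order 7: erfi(x)^2 = 56·x^6/(45·π) + 8·x^4/(3·π) + 4·x^2/π + O(x^8).
The coefficient of x^7 is 0.

Final answer: 0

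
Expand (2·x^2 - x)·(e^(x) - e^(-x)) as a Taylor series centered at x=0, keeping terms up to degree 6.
-x^6/60 + 2·x^5/3 - x^4/3 + 4·x^3 - 2·x^2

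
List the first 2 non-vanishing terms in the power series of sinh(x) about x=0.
x^3/6 + x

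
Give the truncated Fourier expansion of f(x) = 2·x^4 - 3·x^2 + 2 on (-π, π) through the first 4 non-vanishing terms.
(108 - 16·π^2)·cos(x) + (-9 + 4·π^2)·cos(2·x) + (68/27 - 16·π^2/9)·cos(3·x) - π^2 + 2 + 2·π^4/5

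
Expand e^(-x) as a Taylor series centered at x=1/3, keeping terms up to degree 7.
e^(-1/3) - e^(-1/3)·(x - 1/3) + e^(-1/3)·(x - 1/3)^2/2 - e^(-1/3)·(x - 1/3)^3/6 + e^(-1/3)·(x - 1/3)^4/24 - e^(-1/3)·(x - 1/3)^5/120 + e^(-1/3)·(x - 1/3)^6/720 - e^(-1/3)·(x - 1/3)^7/5040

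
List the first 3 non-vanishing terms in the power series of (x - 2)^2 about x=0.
x^2 - 4·x + 4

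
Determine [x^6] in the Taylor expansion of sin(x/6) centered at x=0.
Expand to order 6: sin(x/6) = x^5/933120 - x^3/1296 + x/6 + O(x^7).
The coefficient of x^6 is 0.

Final answer: 0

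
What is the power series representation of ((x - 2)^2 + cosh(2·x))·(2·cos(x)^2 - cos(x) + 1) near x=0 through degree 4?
-x^4/24 + 6·x^3 - 3·x^2/2 - 8·x + 10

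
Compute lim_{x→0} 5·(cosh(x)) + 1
Direct substitution at x = 0 gives 6.

Final answer: 6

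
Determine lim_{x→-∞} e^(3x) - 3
Evaluate the dominant behaviour as x → -∞; each term tends to a finite value or vanishes.
Limit = -3.

Final answer: -3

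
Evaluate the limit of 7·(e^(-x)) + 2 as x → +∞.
Evaluate the dominant behaviour as x → +∞; each term tends to a finite value or vanishes.
Limit = 2.

Final answer: 2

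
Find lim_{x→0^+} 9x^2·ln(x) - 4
The product is a 0·∞ indeterminate form at x → 0⁺.
Rewrite the product as 9·ln(x) / x^(-2) and apply L'Hôpital, or use the standard hierarchy x^(-2) ≫ |ln x| as x → 0⁺.
The indeterminate product → 0, so the limit = -4.

Final answer: -4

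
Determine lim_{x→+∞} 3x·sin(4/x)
As x → +∞: let u = 4/x → 0⁺; then 3·x·sin(4/x) = 3·4·sin(u)/u → 3·4·1 = 12.
Limit = 12.

Final answer: 12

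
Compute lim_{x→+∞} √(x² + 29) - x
This is an ∞ − ∞ indeterminate form.
Multiply and divide by the conjugate √(x²+29) + x; the x² terms cancel, leaving 29/(√(x²+29)+x) → 0.
Limit = 0.

Final answer: 0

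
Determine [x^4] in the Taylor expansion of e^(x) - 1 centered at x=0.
Expand to order 4: e^(x) - 1 = x^4/24 + x^3/6 + x^2/2 + x + O(x^5).
The coefficient of x^4 is 1/24.

Final answer: 1/24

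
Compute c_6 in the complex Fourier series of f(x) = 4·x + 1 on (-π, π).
Compute the real Fourier coefficients first: a_6 = 0, b_6 = -4/3.
Then c_6 = (a_6 − i·b_6)/2 = 2·i/3.

Final answer: 2·i/3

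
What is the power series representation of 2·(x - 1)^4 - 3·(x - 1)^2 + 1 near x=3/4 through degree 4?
105/128 + 11·(x - 3/4)/8 - 9·(x - 3/4)^2/4 - 2·(x - 3/4)^3 + 2·(x - 3/4)^4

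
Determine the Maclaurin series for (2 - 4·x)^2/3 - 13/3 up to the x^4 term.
16·x^2/3 - 16·x/3 - 3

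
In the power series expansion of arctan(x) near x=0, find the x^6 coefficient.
Expand to order 6: arctan(x) = x^5/5 - x^3/3 + x + O(x^7).
The coefficient of x^6 is 0.

Final answer: 0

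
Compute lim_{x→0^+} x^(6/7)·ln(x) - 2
The product is a 0·∞ indeterminate form at x → 0⁺.
Rewrite the product as ln(x) / x^(-6/7) and apply L'Hôpital, or use the standard hierarchy x^(-6/7) ≫ |ln x| as x → 0⁺.
The indeterminate product → 0, so the limit = -2.

Final answer: -2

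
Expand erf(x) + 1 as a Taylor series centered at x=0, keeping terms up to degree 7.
-x^7/(21·√(π)) + x^5/(5·√(π)) - 2·x^3/(3·√(π)) + 2·x/√(π) + 1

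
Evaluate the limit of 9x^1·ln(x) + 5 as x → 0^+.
The product is a 0·∞ indeterminate form at x → 0⁺.
Rewrite the product as 9·ln(x) / x^(-1) and apply L'Hôpital, or use the standard hierarchy x^(-1) ≫ |ln x| as x → 0⁺.
The indeterminate product → 0, so the limit = 5.

Final answer: 5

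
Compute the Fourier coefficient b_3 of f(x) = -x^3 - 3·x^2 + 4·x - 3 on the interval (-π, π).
b_3 = (1/π) ∫_{-π}^{π} f(x)·sin(3x) dx.
Evaluate the integral (use parity and integration by parts as needed): b_3 = 28/9 - 2·π^2/3.

Final answer: 28/9 - 2·π^2/3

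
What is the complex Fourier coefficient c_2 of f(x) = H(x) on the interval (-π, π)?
Compute the real Fourier coefficients first: a_2 = 0, b_2 = 0.
Then c_2 = (a_2 − i·b_2)/2 = 0.

Final answer: 0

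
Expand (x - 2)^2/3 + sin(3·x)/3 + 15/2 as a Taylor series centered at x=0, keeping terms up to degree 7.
-81·x^7/560 + 27·x^5/40 - 3·x^3/2 + x^2/3 - x/3 + 53/6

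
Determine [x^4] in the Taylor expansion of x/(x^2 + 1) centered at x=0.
Expand to order 4: x/(x^2 + 1) = -x^3 + x + O(x^5).
The coefficient of x^4 is 0.

Final answer: 0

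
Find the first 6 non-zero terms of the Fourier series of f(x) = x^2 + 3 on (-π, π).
-4·cos(x) + cos(2·x) - 4·cos(3·x)/9 + cos(4·x)/4 - 4·cos(5·x)/25 + 3 + π^2/3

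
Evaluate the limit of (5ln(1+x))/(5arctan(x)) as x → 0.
Both numerator and denominator → 0 as x → 0; this is a 0/0 indeterminate form.
Expand each to leading order near x = 0: numerator ~ 5·x, denominator ~ 5·x.
The limit of the ratio is 1.

Final answer: 1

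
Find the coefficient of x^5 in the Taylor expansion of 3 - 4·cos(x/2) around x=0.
Expand to order 5: 3 - 4·cos(x/2) = -x^4/96 + x^2/2 - 1 + O(x^6).
The coefficient of x^5 is 0.

Final answer: 0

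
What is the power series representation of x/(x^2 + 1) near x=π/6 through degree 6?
6·π/(π^2 + 36) + (1296 - 36·π^2)·(x - π/6)/(π^4 + 72·π^2 + 1296) + (-23328·π + 216·π^3)·(x - π/6)^2/(π^6 + 108·π^4 + 3888·π^2 + 46656) + (-1679616 - 1296·π^4 + 279936·π^2)·(x - π/6)^3/(π^8 + 144·π^6 + 7776·π^4 + 1679616 + 186624·π^2) + (-2799360·π^3 + 7776·π^5 + 50388480·π)·(x - π/6)^4/(π^10 + 180·π^8 + 12960·π^6 + 466560·π^4 + 60466176 + 8398080·π^2) + (-906992640·π^2 - 46656·π^6 + 2176782336 + 25194240·π^4)·(x - π/6)^5/(π^12 + 216·π^10 + 19440·π^8 + 933120·π^6 + 2176782336 + 25194240·π^4 + 362797056·π^2) + (-91424858112·π - 211631616·π^5 + 279936·π^7 + 12697896960·π^3)·(x - π/6)^6/(π^14 + 252·π^12 + 27216·π^10 + 1632960·π^8 + 58786560·π^6 + 78364164096 + 1269789696·π^4 + 15237476352·π^2)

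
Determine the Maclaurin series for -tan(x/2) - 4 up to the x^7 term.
-17·x^7/40320 - x^5/240 - x^3/24 - x/2 - 4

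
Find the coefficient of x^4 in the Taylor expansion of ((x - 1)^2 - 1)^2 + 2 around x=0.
Expand to order 4: ((x - 1)^2 - 1)^2 + 2 = x^4 - 4·x^3 + 4·x^2 + 2 + O(x^5).
The coefficient of x^4 is 1.

Final answer: 1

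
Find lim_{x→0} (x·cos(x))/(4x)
Both numerator and denominator → 0 as x → 0; this is a 0/0 indeterminate form.
Expand each to leading order near x = 0: numerator ~ x, denominator ~ 4·x.
The limit of the ratio is 1/4.

Final answer: 1/4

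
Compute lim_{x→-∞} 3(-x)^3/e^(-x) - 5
The quotient is an ∞/∞ indeterminate form as x → -∞.
Compare growth rates of the dominant terms (exponentials ≫ polynomials ≫ logarithms), or apply L'Hôpital's rule; the quotient → 0.
Adding the constant: 0 - 5 = -5. Limit = -5.

Final answer: -5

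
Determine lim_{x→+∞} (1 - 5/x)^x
As x → +∞: this is the defining limit (1 - 5/x)^x → e^(-5).
Limit = e^(-5).

Final answer: e^(-5)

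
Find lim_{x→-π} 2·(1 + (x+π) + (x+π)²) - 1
Direct substitution at x = -π gives 1.

Final answer: 1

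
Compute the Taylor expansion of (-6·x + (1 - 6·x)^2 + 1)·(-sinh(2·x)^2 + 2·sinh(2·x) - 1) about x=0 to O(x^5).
-608·x^4/3 + 664·x^3/3 - 116·x^2 + 26·x - 2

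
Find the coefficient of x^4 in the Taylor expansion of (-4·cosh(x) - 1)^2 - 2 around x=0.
Expand to order 4: (-4·cosh(x) - 1)^2 - 2 = 17·x^4/3 + 20·x^2 + 23 + O(x^5).
The coefficient of x^4 is 17/3.

Final answer: 17/3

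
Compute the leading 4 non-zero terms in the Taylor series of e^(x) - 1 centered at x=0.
x^4/24 + x^3/6 + x^2/2 + x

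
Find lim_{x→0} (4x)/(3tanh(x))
Both numerator and denominator → 0 as x → 0; this is a 0/0 indeterminate form.
Expand each to leading order near x = 0: numerator ~ 4·x, denominator ~ 3·x.
The limit of the ratio is 4/3.

Final answer: 4/3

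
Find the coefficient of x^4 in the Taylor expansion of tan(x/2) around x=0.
Expand to order 4: tan(x/2) = x^3/24 + x/2 + O(x^5).
The coefficient of x^4 is 0.

Final answer: 0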